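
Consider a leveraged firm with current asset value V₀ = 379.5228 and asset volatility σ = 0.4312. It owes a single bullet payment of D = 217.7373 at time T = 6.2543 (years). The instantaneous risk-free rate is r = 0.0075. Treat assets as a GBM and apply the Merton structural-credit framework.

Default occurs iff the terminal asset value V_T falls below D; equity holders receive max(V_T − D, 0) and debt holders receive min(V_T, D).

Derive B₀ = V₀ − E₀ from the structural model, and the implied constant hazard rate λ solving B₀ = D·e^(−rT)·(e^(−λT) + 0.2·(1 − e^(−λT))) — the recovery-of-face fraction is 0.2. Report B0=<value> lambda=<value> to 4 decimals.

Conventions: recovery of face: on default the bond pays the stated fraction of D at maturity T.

Equity is a call on the firm's assets struck at D = 217.7373:
d₁ = [ln(V₀/D) + (r + σ²/2)T] / (σ√T)
   = [ln(379.5228/217.7373) + (0.0075 + 0.5·0.4312²)·6.2543] / (0.4312·√6.2543)
   = [0.555625 + 0.628349] / 1.078371 = 1.097929
d₂ = d₁ − σ√T = 1.097929 − 1.078371 = 0.019558
N(d₁) = 0.863882,  N(d₂) = 0.507802,  e^(−rT) = 0.954176
E₀ = V₀·N(d₁) − D·e^(−rT)·N(d₂)
   = 379.5228·0.863882 − 217.7373·0.954176·0.507802 = 222.362207
B₀ = V₀ − E₀ = 379.5228 − 222.362207 = 157.160593
e^(−λT) = (B₀·e^(rT)/D − 0.2)/(1 − 0.2) = (157.1606·1.048025/217.7373 − 0.2)/0.8 = 0.69556724
λ = −ln(0.69556724)/6.2543 = 0.058044

B0=157.1606 lambda=0.0580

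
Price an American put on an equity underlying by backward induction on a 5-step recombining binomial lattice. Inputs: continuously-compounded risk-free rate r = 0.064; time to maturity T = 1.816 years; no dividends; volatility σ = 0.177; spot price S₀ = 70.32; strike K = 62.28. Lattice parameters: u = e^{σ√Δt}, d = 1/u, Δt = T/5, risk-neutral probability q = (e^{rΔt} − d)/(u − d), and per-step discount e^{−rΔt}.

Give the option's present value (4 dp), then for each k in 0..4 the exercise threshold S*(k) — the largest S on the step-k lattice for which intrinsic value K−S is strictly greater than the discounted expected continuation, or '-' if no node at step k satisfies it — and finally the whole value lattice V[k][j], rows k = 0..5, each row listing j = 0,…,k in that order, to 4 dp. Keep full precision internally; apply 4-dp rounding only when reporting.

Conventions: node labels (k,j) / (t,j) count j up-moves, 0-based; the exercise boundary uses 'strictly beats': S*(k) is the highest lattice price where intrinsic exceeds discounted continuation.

price = 1.3874
boundary = - - - 51.0621 56.8101
tree:
1.3874
2.8918 0.3689
5.8352 0.9063 0.0000
11.2179 2.2265 0.0000 0.0000
16.3843 5.4699 0.0000 0.0000 0.0000
21.0279 11.2179 0.0000 0.0000 0.0000 0.0000

Δt=0.36320  u=1.11257  d=0.89882  q=0.58338  discount=0.97702
step 5 (expiry): payoffs max(K−S,0) = 21.0279 11.2179 0.0000 0.0000 0.0000 0.0000
step 4: (k=4,j=0): S=45.8957, K−S=16.3843, hold=14.9533 ⇒ V=16.3843 exercise | (k=4,j=1): S=56.8101, K−S=5.4699, hold=4.5662 ⇒ V=5.4699 exercise | (k=4,j=2): S=70.3200, K−S=0.0000, hold=0.0000 ⇒ V=0.0000 continue | (k=4,j=3): S=87.0426, K−S=0.0000, hold=0.0000 ⇒ V=0.0000 continue | (k=4,j=4): S=107.7421, K−S=0.0000, hold=0.0000 ⇒ V=0.0000 continue  boundary S*=56.8101
step 3: (k=3,j=0): S=51.0621, K−S=11.2179, hold=9.7869 ⇒ V=11.2179 exercise | (k=3,j=1): S=63.2051, K−S=0.0000, hold=2.2265 ⇒ V=2.2265 continue | (k=3,j=2): S=78.2358, K−S=0.0000, hold=0.0000 ⇒ V=0.0000 continue | (k=3,j=3): S=96.8409, K−S=0.0000, hold=0.0000 ⇒ V=0.0000 continue  boundary S*=51.0621
step 2: (k=2,j=0): S=56.8101, K−S=5.4699, hold=5.8352 ⇒ V=5.8352 continue | (k=2,j=1): S=70.3200, K−S=0.0000, hold=0.9063 ⇒ V=0.9063 continue | (k=2,j=2): S=87.0426, K−S=0.0000, hold=0.0000 ⇒ V=0.0000 continue  boundary S*=-
step 1: (k=1,j=0): S=63.2051, K−S=0.0000, hold=2.8918 ⇒ V=2.8918 continue | (k=1,j=1): S=78.2358, K−S=0.0000, hold=0.3689 ⇒ V=0.3689 continue  boundary S*=-
step 0: (k=0,j=0): S=70.3200, K−S=0.0000, hold=1.3874 ⇒ V=1.3874 continue  boundary S*=-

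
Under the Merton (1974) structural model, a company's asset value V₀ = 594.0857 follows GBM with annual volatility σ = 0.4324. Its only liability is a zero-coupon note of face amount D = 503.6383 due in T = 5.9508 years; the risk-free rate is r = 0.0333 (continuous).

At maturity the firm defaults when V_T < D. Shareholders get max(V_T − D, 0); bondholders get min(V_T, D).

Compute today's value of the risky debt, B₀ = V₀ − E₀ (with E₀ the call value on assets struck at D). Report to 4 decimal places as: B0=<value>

Equity is a call on the firm's assets struck at D = 503.6383:
d₁ = [ln(V₀/D) + (r + σ²/2)T] / (σ√T)
   = [ln(594.0857/503.6383) + (0.0333 + 0.5·0.4324²)·5.9508] / (0.4324·√5.9508)
   = [0.165165 + 0.754471] / 1.054808 = 0.871852
d₂ = d₁ − σ√T = 0.871852 − 1.054808 = -0.182956
N(d₁) = 0.808356,  N(d₂) = 0.427416,  e^(−rT) = 0.820237
E₀ = V₀·N(d₁) − D·e^(−rT)·N(d₂)
   = 594.0857·0.808356 − 503.6383·0.820237·0.427416 = 303.665485
B₀ = V₀ − E₀ = 594.0857 − 303.665485 = 290.420215

B0=290.4202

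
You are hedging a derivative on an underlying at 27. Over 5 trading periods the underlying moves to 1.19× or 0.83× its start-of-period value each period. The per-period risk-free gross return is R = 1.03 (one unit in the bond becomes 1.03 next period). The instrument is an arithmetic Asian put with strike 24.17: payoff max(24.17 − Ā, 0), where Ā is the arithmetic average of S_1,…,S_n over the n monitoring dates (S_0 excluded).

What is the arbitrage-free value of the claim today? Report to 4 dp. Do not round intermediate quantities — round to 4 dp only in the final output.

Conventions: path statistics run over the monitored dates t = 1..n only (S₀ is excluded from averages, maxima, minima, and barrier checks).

price = 0.8369

No-arbitrage gives p* = (R−d)/(u−d) = 0.5556: enumerate every path, weight its payoff by its p*-probability, and discount by R^5.
Enumerate all 2^5 = 32 price paths (U = up ×1.19, D = down ×0.83); each path with k up-moves has probability p*^k·(1−p*)^(5−k).
DDDDD: Ā=15.9795, payoff=8.1905, prob=0.017342
UDDDD: Ā=22.9104, payoff=1.2596, prob=0.021677
DUDDD: Ā=20.9664, payoff=3.2036, prob=0.021677
UUDDD: Ā=30.0603, payoff=0.0000, prob=0.027096
DDUDD: Ā=19.3529, payoff=4.8171, prob=0.021677
UDUDD: Ā=27.7469, payoff=0.0000, prob=0.027096
DUUDD: Ā=25.8029, payoff=0.0000, prob=0.027096
UUUDD: Ā=36.9946, payoff=0.0000, prob=0.033870
DDDUD: Ā=18.0137, payoff=6.1563, prob=0.021677
UDDUD: Ā=25.8268, payoff=0.0000, prob=0.027096
DUDUD: Ā=23.8828, payoff=0.2872, prob=0.027096
UUDUD: Ā=34.2417, payoff=0.0000, prob=0.033870
DDUUD: Ā=22.2693, payoff=1.9007, prob=0.027096
UDUUD: Ā=31.9283, payoff=0.0000, prob=0.033870
DUUUD: Ā=29.9843, payoff=0.0000, prob=0.033870
UUUUD: Ā=42.9896, payoff=0.0000, prob=0.042338
DDDDU: Ā=16.9021, payoff=7.2679, prob=0.021677
UDDDU: Ā=24.2332, payoff=0.0000, prob=0.027096
DUDDU: Ā=22.2892, payoff=1.8808, prob=0.027096
UUDDU: Ā=31.9568, payoff=0.0000, prob=0.033870
DDUDU: Ā=20.6757, payoff=3.4943, prob=0.027096
UDUDU: Ā=29.6434, payoff=0.0000, prob=0.033870
DUUDU: Ā=27.6994, payoff=0.0000, prob=0.033870
UUUDU: Ā=39.7136, payoff=0.0000, prob=0.042338
DDDUU: Ā=19.3364, payoff=4.8336, prob=0.027096
UDDUU: Ā=27.7233, payoff=0.0000, prob=0.033870
DUDUU: Ā=25.7793, payoff=0.0000, prob=0.033870
UUDUU: Ā=36.9607, payoff=0.0000, prob=0.042338
DDUUU: Ā=24.1658, payoff=0.0042, prob=0.033870
UDUUU: Ā=34.6474, payoff=0.0000, prob=0.042338
DUUUU: Ā=32.7034, payoff=0.0000, prob=0.042338
UUUUU: Ā=46.8879, payoff=0.0000, prob=0.052922
Price = Σ prob·payoff / R^5 = 0.970238 / 1.159274 = 0.8369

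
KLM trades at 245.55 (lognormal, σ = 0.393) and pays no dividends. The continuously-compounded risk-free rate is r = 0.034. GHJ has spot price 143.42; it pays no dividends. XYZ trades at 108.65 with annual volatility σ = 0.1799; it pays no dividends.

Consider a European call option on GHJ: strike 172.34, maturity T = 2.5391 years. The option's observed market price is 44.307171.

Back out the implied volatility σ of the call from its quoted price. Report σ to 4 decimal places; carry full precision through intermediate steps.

At σ = 0.5532 the Black–Scholes value reproduces the quote:
σ√T = 0.5532·√2.5391 = 0.881500
d₁ = (ln(S/K) + (r+σ²/2)T) / (σ√T) = (ln(143.42/172.34) + (0.034+0.5532²/2)·2.5391) / 0.881500 = (-0.183692 + 0.474850) / 0.881500 = 0.330299
d₂ = d₁ − σ√T = 0.330299 − 0.881500 = -0.551201
e^{−rT} = 0.917292
N(d₁) = 0.629413,  N(d₂) = 0.290748
V = S·N(d₁) − K·e^{−rT}·N(d₂) = 90.270397 − 45.963226 = 44.307171 (equal to the quote); since ∂V/∂σ > 0 for all σ, the implied volatility is unique

sigma = 0.5532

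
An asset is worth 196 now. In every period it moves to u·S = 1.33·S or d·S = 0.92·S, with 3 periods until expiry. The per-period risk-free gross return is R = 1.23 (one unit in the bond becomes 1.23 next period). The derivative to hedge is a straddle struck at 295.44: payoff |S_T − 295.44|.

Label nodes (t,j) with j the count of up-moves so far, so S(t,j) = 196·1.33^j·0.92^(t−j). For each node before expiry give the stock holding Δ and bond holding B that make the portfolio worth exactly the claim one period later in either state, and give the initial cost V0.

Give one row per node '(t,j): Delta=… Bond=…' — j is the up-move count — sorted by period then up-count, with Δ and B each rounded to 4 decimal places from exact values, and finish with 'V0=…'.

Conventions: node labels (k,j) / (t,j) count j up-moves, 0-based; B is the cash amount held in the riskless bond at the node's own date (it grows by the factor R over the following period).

(0,0): Delta=0.4796 Bond=-43.6897
(1,0): Delta=-0.6087 Bond=142.5105
(1,1): Delta=0.7224 Bond=-117.0444
(2,0): Delta=-1.0000 Bond=240.1951
(2,1): Delta=-0.5214 Bond=154.3502
(2,2): Delta=1.0000 Bond=-240.1951
V0=50.3104

Arbitrage-free pricing uses the up-move probability p* = (R−d)/(u−d) = 0.7561, discounting each step at R = 1.23.
Payoffs at expiry: V(3,0)=142.8172, V(3,1)=74.8004, V(3,2)=23.5280, V(3,3)=165.6769
(2,0): S=165.8944. Δ = (V_up−V_dn)/(S_up−S_dn) = (74.8004−142.8172)/(220.6396−152.6228) = -1.0000. V = [p*·74.8004 + (1−p*)·142.8172]/1.23 = 74.3007. B = V − Δ·S = 240.1951.
(2,1): S=239.8256. Δ = (V_up−V_dn)/(S_up−S_dn) = (23.5280−74.8004)/(318.9680−220.6396) = -0.5214. V = [p*·23.5280 + (1−p*)·74.8004]/1.23 = 29.2955. B = V − Δ·S = 154.3502.
(2,2): S=346.7044. Δ = (V_up−V_dn)/(S_up−S_dn) = (165.6769−23.5280)/(461.1169−318.9680) = 1.0000. V = [p*·165.6769 + (1−p*)·23.5280]/1.23 = 106.5093. B = V − Δ·S = -240.1951.
(1,0): S=180.3200. Δ = (V_up−V_dn)/(S_up−S_dn) = (29.2955−74.3007)/(239.8256−165.8944) = -0.6087. V = [p*·29.2955 + (1−p*)·74.3007]/1.23 = 32.7418. B = V − Δ·S = 142.5105.
(1,1): S=260.6800. Δ = (V_up−V_dn)/(S_up−S_dn) = (106.5093−29.2955)/(346.7044−239.8256) = 0.7224. V = [p*·106.5093 + (1−p*)·29.2955]/1.23 = 71.2818. B = V − Δ·S = -117.0444.
(0,0): S=196.0000. Δ = (V_up−V_dn)/(S_up−S_dn) = (71.2818−32.7418)/(260.6800−180.3200) = 0.4796. V = [p*·71.2818 + (1−p*)·32.7418]/1.23 = 50.3104. B = V − Δ·S = -43.6897.
Check: Δ(0,0)·S0 + B(0,0) = 50.3104 = V0.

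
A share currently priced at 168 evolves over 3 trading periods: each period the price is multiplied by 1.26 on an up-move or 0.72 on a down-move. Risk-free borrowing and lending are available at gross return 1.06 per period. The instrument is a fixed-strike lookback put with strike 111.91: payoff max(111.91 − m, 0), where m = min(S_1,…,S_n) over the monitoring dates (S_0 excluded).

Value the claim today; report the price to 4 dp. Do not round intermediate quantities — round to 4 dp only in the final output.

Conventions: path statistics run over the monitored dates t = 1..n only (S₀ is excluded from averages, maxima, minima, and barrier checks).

price = 4.2142

Risk-neutral up-probability p* = (R−d)/(u−d) = (1.06−0.72)/(1.26−0.72) = 0.6296; the claim prices as the p*-weighted sum of path payoffs discounted by R^3.
Enumerate all 2^3 = 8 price paths (U = up ×1.26, D = down ×0.72); each path with k up-moves has probability p*^k·(1−p*)^(3−k).
DDD: m=62.7057, payoff=49.2043, prob=0.050805
UDD: m=109.7349, payoff=2.1751, prob=0.086369
DUD: m=109.7349, payoff=2.1751, prob=0.086369
UUD: m=192.0361, payoff=0.0000, prob=0.146827
DDU: m=87.0912, payoff=24.8188, prob=0.086369
UDU: m=152.4096, payoff=0.0000, prob=0.146827
DUU: m=120.9600, payoff=0.0000, prob=0.146827
UUU: m=211.6800, payoff=0.0000, prob=0.249606
Price = Σ prob·payoff / R^3 = 5.019133 / 1.191016 = 4.2142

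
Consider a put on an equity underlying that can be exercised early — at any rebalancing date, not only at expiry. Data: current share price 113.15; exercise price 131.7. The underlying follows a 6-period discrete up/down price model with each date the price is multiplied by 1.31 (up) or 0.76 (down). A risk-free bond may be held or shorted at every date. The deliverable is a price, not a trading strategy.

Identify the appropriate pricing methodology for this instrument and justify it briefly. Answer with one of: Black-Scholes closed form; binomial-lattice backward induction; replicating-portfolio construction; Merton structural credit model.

Key observation: the put (strike 131.7 on spot 113.15) is American-style on a 6-step discrete price model, so the early-exercise decision at every node requires stepwise backward valuation — a closed form cannot price the exercise right.

framework: binomial-lattice backward induction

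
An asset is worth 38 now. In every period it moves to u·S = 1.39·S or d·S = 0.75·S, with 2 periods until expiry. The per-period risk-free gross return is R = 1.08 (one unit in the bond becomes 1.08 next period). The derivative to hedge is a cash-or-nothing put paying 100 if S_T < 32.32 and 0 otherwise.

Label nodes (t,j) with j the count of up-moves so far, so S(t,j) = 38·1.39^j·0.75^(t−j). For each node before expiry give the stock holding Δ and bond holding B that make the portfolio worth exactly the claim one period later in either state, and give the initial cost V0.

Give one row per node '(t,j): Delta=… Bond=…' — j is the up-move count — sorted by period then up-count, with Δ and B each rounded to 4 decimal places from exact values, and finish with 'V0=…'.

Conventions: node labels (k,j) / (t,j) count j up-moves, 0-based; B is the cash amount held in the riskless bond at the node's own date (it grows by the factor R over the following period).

(0,0): Delta=-1.8441 Bond=90.1922
(1,0): Delta=-5.4825 Bond=201.0995
(1,1): Delta=0.0000 Bond=0.0000
V0=20.1148

Risk-neutral probability p* = (R−d)/(u−d) = (1.08−0.75)/(1.39−0.75) = 0.5156.
Expiry values: V(2,0)=100.0000, V(2,1)=0.0000, V(2,2)=0.0000
Node (1,0) S=28.5000: V=(p*·0.0000+(1−p*)·100.0000)/1.08=44.8495; Δ=(0.0000−100.0000)/(39.6150−21.3750)=-5.4825; B=V−Δ·S=201.0995
Node (1,1) S=52.8200: V=(p*·0.0000+(1−p*)·0.0000)/1.08=0.0000; Δ=(0.0000−0.0000)/(73.4198−39.6150)=0.0000; B=V−Δ·S=0.0000
Node (0,0) S=38.0000: V=(p*·0.0000+(1−p*)·44.8495)/1.08=20.1148; Δ=(0.0000−44.8495)/(52.8200−28.5000)=-1.8441; B=V−Δ·S=90.1922
Sanity check at the root: Δ(0,0)·S0 + B(0,0) reproduces V0 = 20.1148.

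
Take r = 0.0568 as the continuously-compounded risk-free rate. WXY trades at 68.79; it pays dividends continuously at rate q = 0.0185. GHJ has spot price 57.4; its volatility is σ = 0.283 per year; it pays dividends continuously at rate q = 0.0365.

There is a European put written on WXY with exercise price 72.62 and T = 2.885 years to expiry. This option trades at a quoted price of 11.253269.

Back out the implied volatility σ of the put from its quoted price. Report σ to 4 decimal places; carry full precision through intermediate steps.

sigma = 0.3050

At σ = 0.3050 the Black–Scholes value reproduces the quote:
σ√T = 0.305·√2.885 = 0.518051
d₁ = (ln(S/K) + (r−q+σ²/2)T) / (σ√T) = (ln(68.79/72.62) + (0.0568−0.0185+0.305²/2)·2.885) / 0.518051 = (-0.054182 + 0.244684) / 0.518051 = 0.367728
d₂ = d₁ − σ√T = 0.367728 − 0.518051 = -0.150323
e^{−rT} = 0.848854
e^{−qT} = 0.948027
N(−d₁) = 0.356538,  N(−d₂) = 0.559745
V = K·e^{−rT}·N(−d₂) − S·e^{−qT}·N(−d₁) = 34.504806 − 23.251538 = 11.253269 (equal to the quote); since ∂V/∂σ > 0 for all σ, the implied volatility is unique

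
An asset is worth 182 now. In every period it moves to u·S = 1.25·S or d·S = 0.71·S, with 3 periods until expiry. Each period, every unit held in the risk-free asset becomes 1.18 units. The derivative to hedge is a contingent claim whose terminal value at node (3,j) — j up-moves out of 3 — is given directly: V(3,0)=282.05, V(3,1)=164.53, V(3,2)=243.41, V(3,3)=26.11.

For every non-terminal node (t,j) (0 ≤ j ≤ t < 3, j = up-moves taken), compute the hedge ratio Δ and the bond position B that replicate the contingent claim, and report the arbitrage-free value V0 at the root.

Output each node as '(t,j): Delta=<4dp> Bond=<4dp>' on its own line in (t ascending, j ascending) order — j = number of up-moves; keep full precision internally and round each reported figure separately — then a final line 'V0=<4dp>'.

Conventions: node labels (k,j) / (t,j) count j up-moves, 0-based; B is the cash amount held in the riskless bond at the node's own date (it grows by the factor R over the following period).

The replicating-portfolio and risk-neutral prices coincide; use p* = (1.18−0.71)/(1.25−0.71) = 0.8704 for the latter.
Expiry values: V(3,0)=282.0500, V(3,1)=164.5300, V(3,2)=243.4100, V(3,3)=26.1100
Node (2,0) S=91.7462: V=(p*·164.5300+(1−p*)·282.0500)/1.18=152.3424; Δ=(164.5300−282.0500)/(114.6827−65.1398)=-2.3721; B=V−Δ·S=369.9721
Node (2,1) S=161.5250: V=(p*·243.4100+(1−p*)·164.5300)/1.18=197.6142; Δ=(243.4100−164.5300)/(201.9062−114.6827)=0.9043; B=V−Δ·S=51.5402
Node (2,2) S=284.3750: V=(p*·26.1100+(1−p*)·243.4100)/1.18=45.9987; Δ=(26.1100−243.4100)/(355.4688−201.9062)=-1.4151; B=V−Δ·S=448.4062
Node (1,0) S=129.2200: V=(p*·197.6142+(1−p*)·152.3424)/1.18=162.4963; Δ=(197.6142−152.3424)/(161.5250−91.7462)=0.6488; B=V−Δ·S=78.6596
Node (1,1) S=227.5000: V=(p*·45.9987+(1−p*)·197.6142)/1.18=55.6378; Δ=(45.9987−197.6142)/(284.3750−161.5250)=-1.2342; B=V−Δ·S=336.4073
Node (0,0) S=182.0000: V=(p*·55.6378+(1−p*)·162.4963)/1.18=58.8897; Δ=(55.6378−162.4963)/(227.5000−129.2200)=-1.0873; B=V−Δ·S=256.7759
Check: Δ(0,0)·S0 + B(0,0) = 58.8897 = V0.

(0,0): Delta=-1.0873 Bond=256.7759
(1,0): Delta=0.6488 Bond=78.6596
(1,1): Delta=-1.2342 Bond=336.4073
(2,0): Delta=-2.3721 Bond=369.9721
(2,1): Delta=0.9043 Bond=51.5402
(2,2): Delta=-1.4151 Bond=448.4062
V0=58.8897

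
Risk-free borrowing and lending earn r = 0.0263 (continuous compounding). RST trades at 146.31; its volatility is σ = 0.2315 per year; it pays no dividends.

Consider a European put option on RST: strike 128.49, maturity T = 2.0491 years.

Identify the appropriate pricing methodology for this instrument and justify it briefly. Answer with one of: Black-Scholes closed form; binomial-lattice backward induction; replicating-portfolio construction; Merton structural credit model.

Key observation: a European claim on RST (strike 128.49) — a lognormal (GBM) underlying with constant rate and volatility — has an exact closed-form value; no lattice or capital structure is involved.

framework: Black-Scholes closed form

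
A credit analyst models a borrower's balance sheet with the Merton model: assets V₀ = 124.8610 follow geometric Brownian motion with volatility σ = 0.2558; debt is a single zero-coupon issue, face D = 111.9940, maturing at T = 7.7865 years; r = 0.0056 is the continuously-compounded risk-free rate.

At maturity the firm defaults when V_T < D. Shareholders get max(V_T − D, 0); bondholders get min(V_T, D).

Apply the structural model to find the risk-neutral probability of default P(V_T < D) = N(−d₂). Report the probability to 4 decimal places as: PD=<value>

With assets at 124.8610 and a single debt payment of 111.9940 at 7.7865 years:
d₁ = [ln(V₀/D) + (r + σ²/2)T] / (σ√T)
   = [ln(124.8610/111.9940) + (0.0056 + 0.5·0.2558²)·7.7865] / (0.2558·√7.7865)
   = [0.108756 + 0.298354] / 0.713792 = 0.570348
d₂ = d₁ − σ√T = 0.570348 − 0.713792 = -0.143444
risk-neutral PD = N(−d₂) = N(0.143444) = 0.557030

PD=0.5570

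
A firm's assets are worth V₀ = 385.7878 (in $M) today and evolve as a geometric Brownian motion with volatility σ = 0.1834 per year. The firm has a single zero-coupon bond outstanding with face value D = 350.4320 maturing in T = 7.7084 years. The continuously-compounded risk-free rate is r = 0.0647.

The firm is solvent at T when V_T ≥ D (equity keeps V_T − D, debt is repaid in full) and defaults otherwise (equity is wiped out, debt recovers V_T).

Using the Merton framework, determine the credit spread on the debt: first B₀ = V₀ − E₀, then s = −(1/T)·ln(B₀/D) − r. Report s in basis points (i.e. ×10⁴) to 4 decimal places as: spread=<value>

Apply the equity-as-call identities (strike 350.4320, horizon 7.7084 years):
d₁ = [ln(V₀/D) + (r + σ²/2)T] / (σ√T)
   = [ln(385.7878/350.4320) + (0.0647 + 0.5·0.1834²)·7.7084] / (0.1834·√7.7084)
   = [0.096121 + 0.628372] / 0.509192 = 1.422828
d₂ = d₁ − σ√T = 1.422828 − 0.509192 = 0.913636
N(d₁) = 0.922607,  N(d₂) = 0.819546,  e^(−rT) = 0.607299
E₀ = V₀·N(d₁) − D·e^(−rT)·N(d₂)
   = 385.7878·0.922607 − 350.4320·0.607299·0.819546 = 181.517110
B₀ = V₀ − E₀ = 385.7878 − 181.517110 = 204.270690
spread = −(1/T)·ln(B₀/D) − r = −(1/7.7084)·ln(204.270690/350.4320) − 0.0647 = 0.00531721
in basis points: 0.00531721 × 10⁴ = 53.1721 bp

spread=53.1721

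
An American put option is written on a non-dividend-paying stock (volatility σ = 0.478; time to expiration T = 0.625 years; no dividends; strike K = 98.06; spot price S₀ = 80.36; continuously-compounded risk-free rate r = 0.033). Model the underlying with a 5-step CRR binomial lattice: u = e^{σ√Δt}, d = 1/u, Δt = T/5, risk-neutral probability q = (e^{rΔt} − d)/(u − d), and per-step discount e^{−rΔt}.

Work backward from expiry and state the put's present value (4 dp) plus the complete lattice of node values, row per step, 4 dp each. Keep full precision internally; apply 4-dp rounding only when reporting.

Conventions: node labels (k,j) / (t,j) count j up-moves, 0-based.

Δt=0.12500, u=1.18412, d=0.84451, q=0.47002, disc=e^(-rΔt)=0.99588
k=5 terminal: V=max(K-S,0) → 63.5405 49.6590 30.1952 2.9042 0.0000 0.0000
k=4: j=0 S=40.8752 intr=57.1848 cont=56.7812 V=57.1848[EX]; j=1 S=57.3125 intr=40.7475 cont=40.3438 V=40.7475[EX]; j=2 S=80.3600 intr=17.7000 cont=17.2963 V=17.7000[EX]; j=3 S=112.6757 intr=0.0000 cont=1.5329 V=1.5329[hold]; j=4 S=157.9867 intr=0.0000 cont=0.0000 V=0.0000[hold]
k=3: j=0 S=48.4010 intr=49.6590 cont=49.2553 V=49.6590[EX]; j=1 S=67.8648 intr=30.1952 cont=29.7915 V=30.1952[EX]; j=2 S=95.1558 intr=2.9042 cont=10.0595 V=10.0595[hold]; j=3 S=133.4213 intr=0.0000 cont=0.8090 V=0.8090[hold]
k=2: j=0 S=57.3125 intr=40.7475 cont=40.3438 V=40.7475[EX]; j=1 S=80.3600 intr=17.7000 cont=20.6456 V=20.6456[hold]; j=2 S=112.6757 intr=0.0000 cont=5.6881 V=5.6881[hold]
k=1: j=0 S=67.8648 intr=30.1952 cont=31.1703 V=31.1703[hold]; j=1 S=95.1558 intr=2.9042 cont=13.5592 V=13.5592[hold]
k=0: j=0 S=80.3600 intr=17.7000 cont=22.7985 V=22.7985[hold]

price = 22.7985
tree:
22.7985
31.1703 13.5592
40.7475 20.6456 5.6881
49.6590 30.1952 10.0595 0.8090
57.1848 40.7475 17.7000 1.5329 0.0000
63.5405 49.6590 30.1952 2.9042 0.0000 0.0000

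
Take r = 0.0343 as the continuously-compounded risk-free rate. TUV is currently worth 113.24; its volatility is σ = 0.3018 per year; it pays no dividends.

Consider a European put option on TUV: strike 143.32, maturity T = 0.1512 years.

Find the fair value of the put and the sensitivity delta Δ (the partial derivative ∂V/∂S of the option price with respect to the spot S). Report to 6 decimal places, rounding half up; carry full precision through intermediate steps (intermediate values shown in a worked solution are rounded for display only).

price = 29.478119
Δ = -0.971577

σ√T = 0.3018·√0.1512 = 0.117353
d₁ = (ln(S/K) + (r+σ²/2)T) / (σ√T) = (ln(113.24/143.32) + (0.0343+0.3018²/2)·0.1512) / 0.117353 = (-0.235570 + 0.012072) / 0.117353 = -1.904492
d₂ = d₁ − σ√T = -1.904492 − 0.117353 = -2.021846
e^{−rT} = 0.994827
N(−d₁) = 0.971577,  N(−d₂) = 0.978404
Put price V = K·e^{−rT}·N(−d₂) − S·N(−d₁) = 139.499494 − 110.021375 = 29.478119
Δ = −N(−d₁) = -0.971577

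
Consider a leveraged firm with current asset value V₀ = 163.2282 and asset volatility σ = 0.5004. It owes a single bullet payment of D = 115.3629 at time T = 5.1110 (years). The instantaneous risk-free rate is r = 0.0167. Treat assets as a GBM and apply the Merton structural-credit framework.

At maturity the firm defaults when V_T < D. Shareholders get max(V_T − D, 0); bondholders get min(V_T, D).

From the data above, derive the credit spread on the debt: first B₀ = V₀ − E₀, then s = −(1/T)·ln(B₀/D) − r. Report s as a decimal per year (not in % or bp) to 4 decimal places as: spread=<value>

Equity is a call on the firm's assets struck at D = 115.3629:
d₁ = [ln(V₀/D) + (r + σ²/2)T] / (σ√T)
   = [ln(163.2282/115.3629) + (0.0167 + 0.5·0.5004²)·5.1110] / (0.5004·√5.1110)
   = [0.347066 + 0.725251] / 1.131280 = 0.947880
d₂ = d₁ − σ√T = 0.947880 − 1.131280 = -0.183401
N(d₁) = 0.828405,  N(d₂) = 0.427242,  e^(−rT) = 0.918187
E₀ = V₀·N(d₁) − D·e^(−rT)·N(d₂)
   = 163.2282·0.828405 − 115.3629·0.918187·0.427242 = 89.963507
B₀ = V₀ − E₀ = 163.2282 − 89.963507 = 73.264693
spread = −(1/T)·ln(B₀/D) − r = −(1/5.1110)·ln(73.264693/115.3629) − 0.0167 = 0.07212880

spread=0.0721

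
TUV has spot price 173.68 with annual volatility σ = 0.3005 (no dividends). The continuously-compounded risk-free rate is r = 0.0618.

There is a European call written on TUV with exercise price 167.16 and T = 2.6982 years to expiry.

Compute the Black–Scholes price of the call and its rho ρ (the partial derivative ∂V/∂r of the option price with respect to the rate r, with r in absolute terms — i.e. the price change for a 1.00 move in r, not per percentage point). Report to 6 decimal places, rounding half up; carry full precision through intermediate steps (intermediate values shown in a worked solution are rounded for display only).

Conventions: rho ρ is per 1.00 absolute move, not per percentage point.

σ√T = 0.3005·√2.6982 = 0.493607
d₁ = (ln(S/K) + (r+σ²/2)T) / (σ√T) = (ln(173.68/167.16) + (0.0618+0.3005²/2)·2.6982) / 0.493607 = (0.038263 + 0.288573) / 0.493607 = 0.662138
d₂ = d₁ − σ√T = 0.662138 − 0.493607 = 0.168530
e^{−rT} = 0.846412
N(d₁) = 0.746058,  N(d₂) = 0.566917
Call price V = S·N(d₁) − K·e^{−rT}·N(d₂) = 129.575435 − 80.210964 = 49.364471
ρ = K·T·e^{−rT}·N(d₂) = 216.425222

price = 49.364471
ρ = 216.425222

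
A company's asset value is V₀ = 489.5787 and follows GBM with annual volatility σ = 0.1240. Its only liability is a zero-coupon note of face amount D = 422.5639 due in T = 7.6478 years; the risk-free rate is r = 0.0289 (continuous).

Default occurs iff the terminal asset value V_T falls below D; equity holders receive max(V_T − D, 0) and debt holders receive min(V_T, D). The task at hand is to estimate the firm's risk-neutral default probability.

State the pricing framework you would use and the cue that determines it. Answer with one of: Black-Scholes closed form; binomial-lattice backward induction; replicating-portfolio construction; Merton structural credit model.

framework: Merton structural credit model

Key observation: the asked-for credit quantity lives on the firm's capital structure — asset value, asset volatility, debt face 422.5639 — which is the structural model's domain.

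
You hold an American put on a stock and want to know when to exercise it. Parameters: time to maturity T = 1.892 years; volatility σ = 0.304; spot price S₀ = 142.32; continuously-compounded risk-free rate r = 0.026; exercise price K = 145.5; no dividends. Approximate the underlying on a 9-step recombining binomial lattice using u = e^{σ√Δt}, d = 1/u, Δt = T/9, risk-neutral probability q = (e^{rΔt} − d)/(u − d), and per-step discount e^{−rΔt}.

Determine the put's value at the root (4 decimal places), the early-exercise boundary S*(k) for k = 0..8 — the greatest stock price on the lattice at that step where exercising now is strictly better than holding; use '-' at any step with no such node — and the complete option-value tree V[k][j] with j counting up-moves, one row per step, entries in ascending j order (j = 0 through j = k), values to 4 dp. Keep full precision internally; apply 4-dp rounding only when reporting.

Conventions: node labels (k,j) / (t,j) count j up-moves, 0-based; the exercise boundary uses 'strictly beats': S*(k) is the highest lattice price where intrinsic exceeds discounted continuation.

price = 22.7359
boundary = - - - - 81.4950 93.6839 81.4950 93.6839 107.6957
tree:
22.7359
30.8534 14.3667
40.6669 20.7735 7.7208
51.9078 29.1812 12.0737 3.1824
64.0050 39.6393 18.3976 5.4899 0.7663
74.6080 51.8161 27.1475 9.3072 1.4955 0.0000
83.8314 64.0050 38.4740 15.4181 2.9186 0.0000 0.0000
91.8549 74.6080 51.8161 24.7306 5.6962 0.0000 0.0000 0.0000
98.8345 83.8314 64.0050 37.8043 11.1170 0.0000 0.0000 0.0000 0.0000
104.9059 91.8549 74.6080 51.8161 21.6967 0.0000 0.0000 0.0000 0.0000 0.0000

params: Δt=0.21022 u=1.14957 d=0.86989 q=0.48481 e^(-rΔt)=0.99455
t_9 payoffs: 104.9059 91.8549 74.6080 51.8161 21.6967 0.0000 0.0000 0.0000 0.0000 0.0000
t_8: node(8,0) S=46.6655 payoff=98.8345 vs cont=98.0414 → 98.8345 [stop]  node(8,1) S=61.6686 payoff=83.8314 vs cont=83.0383 → 83.8314 [stop]  node(8,2) S=81.4950 payoff=64.0050 vs cont=63.2119 → 64.0050 [stop]  node(8,3) S=107.6957 payoff=37.8043 vs cont=37.0112 → 37.8043 [stop]  node(8,4) S=142.3200 payoff=3.1800 vs cont=11.1170 → 11.1170 [wait]  node(8,5) S=188.0760 payoff=0.0000 vs cont=0.0000 → 0.0000 [wait]  node(8,6) S=248.5425 payoff=0.0000 vs cont=0.0000 → 0.0000 [wait]  node(8,7) S=328.4491 payoff=0.0000 vs cont=0.0000 → 0.0000 [wait]  node(8,8) S=434.0458 payoff=0.0000 vs cont=0.0000 → 0.0000 [wait]  ⇒ S*(8)=107.6957
t_7: node(7,0) S=53.6451 payoff=91.8549 vs cont=91.0618 → 91.8549 [stop]  node(7,1) S=70.8920 payoff=74.6080 vs cont=73.8149 → 74.6080 [stop]  node(7,2) S=93.6839 payoff=51.8161 vs cont=51.0230 → 51.8161 [stop]  node(7,3) S=123.8033 payoff=21.6967 vs cont=24.7306 → 24.7306 [wait]  node(7,4) S=163.6062 payoff=0.0000 vs cont=5.6962 → 5.6962 [wait]  node(7,5) S=216.2056 payoff=0.0000 vs cont=0.0000 → 0.0000 [wait]  node(7,6) S=285.7159 payoff=0.0000 vs cont=0.0000 → 0.0000 [wait]  node(7,7) S=377.5738 payoff=0.0000 vs cont=0.0000 → 0.0000 [wait]  ⇒ S*(7)=93.6839
t_6: node(6,0) S=61.6686 payoff=83.8314 vs cont=83.0383 → 83.8314 [stop]  node(6,1) S=81.4950 payoff=64.0050 vs cont=63.2119 → 64.0050 [stop]  node(6,2) S=107.6957 payoff=37.8043 vs cont=38.4740 → 38.4740 [wait]  node(6,3) S=142.3200 payoff=3.1800 vs cont=15.4181 → 15.4181 [wait]  node(6,4) S=188.0760 payoff=0.0000 vs cont=2.9186 → 2.9186 [wait]  node(6,5) S=248.5425 payoff=0.0000 vs cont=0.0000 → 0.0000 [wait]  node(6,6) S=328.4491 payoff=0.0000 vs cont=0.0000 → 0.0000 [wait]  ⇒ S*(6)=81.4950
t_5: node(5,0) S=70.8920 payoff=74.6080 vs cont=73.8149 → 74.6080 [stop]  node(5,1) S=93.6839 payoff=51.8161 vs cont=51.3459 → 51.8161 [stop]  node(5,2) S=123.8033 payoff=21.6967 vs cont=27.1475 → 27.1475 [wait]  node(5,3) S=163.6062 payoff=0.0000 vs cont=9.3072 → 9.3072 [wait]  node(5,4) S=216.2056 payoff=0.0000 vs cont=1.4955 → 1.4955 [wait]  node(5,5) S=285.7159 payoff=0.0000 vs cont=0.0000 → 0.0000 [wait]  ⇒ S*(5)=93.6839
t_4: node(4,0) S=81.4950 payoff=64.0050 vs cont=63.2119 → 64.0050 [stop]  node(4,1) S=107.6957 payoff=37.8043 vs cont=39.6393 → 39.6393 [wait]  node(4,2) S=142.3200 payoff=3.1800 vs cont=18.3976 → 18.3976 [wait]  node(4,3) S=188.0760 payoff=0.0000 vs cont=5.4899 → 5.4899 [wait]  node(4,4) S=248.5425 payoff=0.0000 vs cont=0.7663 → 0.7663 [wait]  ⇒ S*(4)=81.4950
t_3: node(3,0) S=93.6839 payoff=51.8161 vs cont=51.9078 → 51.9078 [wait]  node(3,1) S=123.8033 payoff=21.6967 vs cont=29.1812 → 29.1812 [wait]  node(3,2) S=163.6062 payoff=0.0000 vs cont=12.0737 → 12.0737 [wait]  node(3,3) S=216.2056 payoff=0.0000 vs cont=3.1824 → 3.1824 [wait]  ⇒ S*(3)=-
t_2: node(2,0) S=107.6957 payoff=37.8043 vs cont=40.6669 → 40.6669 [wait]  node(2,1) S=142.3200 payoff=3.1800 vs cont=20.7735 → 20.7735 [wait]  node(2,2) S=188.0760 payoff=0.0000 vs cont=7.7208 → 7.7208 [wait]  ⇒ S*(2)=-
t_1: node(1,0) S=123.8033 payoff=21.6967 vs cont=30.8534 → 30.8534 [wait]  node(1,1) S=163.6062 payoff=0.0000 vs cont=14.3667 → 14.3667 [wait]  ⇒ S*(1)=-
t_0: node(0,0) S=142.3200 payoff=3.1800 vs cont=22.7359 → 22.7359 [wait]  ⇒ S*(0)=-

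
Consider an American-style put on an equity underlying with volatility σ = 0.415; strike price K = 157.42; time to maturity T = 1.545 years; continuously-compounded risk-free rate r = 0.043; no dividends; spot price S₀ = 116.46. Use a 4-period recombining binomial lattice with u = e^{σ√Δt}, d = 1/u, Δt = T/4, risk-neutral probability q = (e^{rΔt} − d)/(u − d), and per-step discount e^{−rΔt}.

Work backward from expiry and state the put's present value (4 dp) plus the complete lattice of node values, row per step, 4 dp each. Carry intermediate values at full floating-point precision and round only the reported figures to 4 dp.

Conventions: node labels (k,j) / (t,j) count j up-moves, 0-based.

Δt=0.38625  u=1.29423  d=0.77266  q=0.46798  discount=0.98353
step 4 (expiry): payoffs max(K−S,0) = 115.9125 87.8933 40.9600 0.0000 0.0000
k=3: (k=3,j=0): S=53.7204, K−S=103.6996, hold=101.1067 ⇒ V=103.6996 exercise | (k=3,j=1): S=89.9838, K−S=67.4362, hold=64.8433 ⇒ V=67.4362 exercise | (k=3,j=2): S=150.7264, K−S=6.6936, hold=21.4324 ⇒ V=21.4324 continue | (k=3,j=3): S=252.4727, K−S=0.0000, hold=0.0000 ⇒ V=0.0000 continue
k=2: (k=2,j=0): S=69.5267, K−S=87.8933, hold=85.3003 ⇒ V=87.8933 exercise | (k=2,j=1): S=116.4600, K−S=40.9600, hold=45.1510 ⇒ V=45.1510 continue | (k=2,j=2): S=195.0751, K−S=0.0000, hold=11.2145 ⇒ V=11.2145 continue
k=1: (k=1,j=0): S=89.9838, K−S=67.4362, hold=66.7723 ⇒ V=67.4362 exercise | (k=1,j=1): S=150.7264, K−S=6.6936, hold=28.7871 ⇒ V=28.7871 continue
k=0: (k=0,j=0): S=116.4600, K−S=40.9600, hold=48.5362 ⇒ V=48.5362 continue

price = 48.5362
tree:
48.5362
67.4362 28.7871
87.8933 45.1510 11.2145
103.6996 67.4362 21.4324 0.0000
115.9125 87.8933 40.9600 0.0000 0.0000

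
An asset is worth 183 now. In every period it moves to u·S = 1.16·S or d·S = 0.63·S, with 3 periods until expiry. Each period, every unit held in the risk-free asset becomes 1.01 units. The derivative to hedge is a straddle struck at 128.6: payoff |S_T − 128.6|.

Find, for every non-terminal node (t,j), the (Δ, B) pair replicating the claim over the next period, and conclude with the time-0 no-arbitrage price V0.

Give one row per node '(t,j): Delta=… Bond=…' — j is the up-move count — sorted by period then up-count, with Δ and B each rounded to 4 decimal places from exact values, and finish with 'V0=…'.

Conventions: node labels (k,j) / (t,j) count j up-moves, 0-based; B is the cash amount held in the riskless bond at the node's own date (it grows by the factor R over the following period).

(0,0): Delta=0.5739 Bond=-28.3583
(1,0): Delta=-0.3835 Bond=81.7291
(1,1): Delta=0.7791 Bond=-72.2094
(2,0): Delta=-1.0000 Bond=127.3267
(2,1): Delta=-0.2513 Bond=64.8699
(2,2): Delta=1.0000 Bond=-127.3267
V0=76.6590

No-arbitrage ⇒ martingale measure with p* = (R−d)/(u−d) = 0.7170.
Terminal payoffs: V(3,0)=82.8414, V(3,1)=44.3461, V(3,2)=26.5342, V(3,3)=157.0440
(2,0): S=72.6327. Δ = (V_up−V_dn)/(S_up−S_dn) = (44.3461−82.8414)/(84.2539−45.7586) = -1.0000. V = [p*·44.3461 + (1−p*)·82.8414]/1.01 = 54.6940. B = V − Δ·S = 127.3267.
(2,1): S=133.7364. Δ = (V_up−V_dn)/(S_up−S_dn) = (26.5342−44.3461)/(155.1342−84.2539) = -0.2513. V = [p*·26.5342 + (1−p*)·44.3461]/1.01 = 31.2627. B = V − Δ·S = 64.8699.
(2,2): S=246.2448. Δ = (V_up−V_dn)/(S_up−S_dn) = (157.0440−26.5342)/(285.6440−155.1342) = 1.0000. V = [p*·157.0440 + (1−p*)·26.5342]/1.01 = 118.9181. B = V − Δ·S = -127.3267.
(1,0): S=115.2900. Δ = (V_up−V_dn)/(S_up−S_dn) = (31.2627−54.6940)/(133.7364−72.6327) = -0.3835. V = [p*·31.2627 + (1−p*)·54.6940]/1.01 = 37.5190. B = V − Δ·S = 81.7291.
(1,1): S=212.2800. Δ = (V_up−V_dn)/(S_up−S_dn) = (118.9181−31.2627)/(246.2448−133.7364) = 0.7791. V = [p*·118.9181 + (1−p*)·31.2627]/1.01 = 93.1782. B = V − Δ·S = -72.2094.
(0,0): S=183.0000. Δ = (V_up−V_dn)/(S_up−S_dn) = (93.1782−37.5190)/(212.2800−115.2900) = 0.5739. V = [p*·93.1782 + (1−p*)·37.5190]/1.01 = 76.6590. B = V − Δ·S = -28.3583.
Sanity check at the root: Δ(0,0)·S0 + B(0,0) reproduces V0 = 76.6590.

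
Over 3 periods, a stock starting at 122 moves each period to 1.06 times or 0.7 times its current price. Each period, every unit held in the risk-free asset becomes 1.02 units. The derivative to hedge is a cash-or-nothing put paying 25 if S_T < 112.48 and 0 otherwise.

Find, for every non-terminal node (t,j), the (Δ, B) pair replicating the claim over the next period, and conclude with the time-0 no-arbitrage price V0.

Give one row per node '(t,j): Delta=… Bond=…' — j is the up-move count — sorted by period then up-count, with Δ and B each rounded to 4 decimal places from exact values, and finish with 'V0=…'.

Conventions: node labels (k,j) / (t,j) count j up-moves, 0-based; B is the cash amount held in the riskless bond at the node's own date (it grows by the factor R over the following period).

Arbitrage-free pricing uses the up-move probability p* = (R−d)/(u−d) = 0.8889, discounting each step at R = 1.02.
Payoffs at expiry: V(3,0)=25.0000, V(3,1)=25.0000, V(3,2)=25.0000, V(3,3)=0.0000
Node (2,0) S=59.7800: V=(p*·25.0000+(1−p*)·25.0000)/1.02=24.5098; Δ=(25.0000−25.0000)/(63.3668−41.8460)=0.0000; B=V−Δ·S=24.5098
Node (2,1) S=90.5240: V=(p*·25.0000+(1−p*)·25.0000)/1.02=24.5098; Δ=(25.0000−25.0000)/(95.9554−63.3668)=0.0000; B=V−Δ·S=24.5098
Node (2,2) S=137.0792: V=(p*·0.0000+(1−p*)·25.0000)/1.02=2.7233; Δ=(0.0000−25.0000)/(145.3040−95.9554)=-0.5066; B=V−Δ·S=72.1678
Node (1,0) S=85.4000: V=(p*·24.5098+(1−p*)·24.5098)/1.02=24.0292; Δ=(24.5098−24.5098)/(90.5240−59.7800)=0.0000; B=V−Δ·S=24.0292
Node (1,1) S=129.3200: V=(p*·2.7233+(1−p*)·24.5098)/1.02=5.0432; Δ=(2.7233−24.5098)/(137.0792−90.5240)=-0.4680; B=V−Δ·S=65.5612
Node (0,0) S=122.0000: V=(p*·5.0432+(1−p*)·24.0292)/1.02=7.0125; Δ=(5.0432−24.0292)/(129.3200−85.4000)=-0.4323; B=V−Δ·S=59.7515
Verification: the root portfolio costs Δ(0,0)·S0 + B(0,0) = 7.0125, matching V0.

(0,0): Delta=-0.4323 Bond=59.7515
(1,0): Delta=0.0000 Bond=24.0292
(1,1): Delta=-0.4680 Bond=65.5612
(2,0): Delta=0.0000 Bond=24.5098
(2,1): Delta=0.0000 Bond=24.5098
(2,2): Delta=-0.5066 Bond=72.1678
V0=7.0125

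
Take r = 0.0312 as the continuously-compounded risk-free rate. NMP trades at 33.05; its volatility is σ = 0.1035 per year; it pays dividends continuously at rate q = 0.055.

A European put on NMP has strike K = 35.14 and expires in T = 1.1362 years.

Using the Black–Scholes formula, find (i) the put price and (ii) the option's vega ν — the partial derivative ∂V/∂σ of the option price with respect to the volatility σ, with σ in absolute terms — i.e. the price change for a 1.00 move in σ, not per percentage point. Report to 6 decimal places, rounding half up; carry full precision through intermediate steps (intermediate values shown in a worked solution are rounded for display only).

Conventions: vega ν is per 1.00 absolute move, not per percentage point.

price = 3.297510
ν = 9.997750

σ√T = 0.1035·√1.1362 = 0.110323
d₁ = (ln(S/K) + (r−q+σ²/2)T) / (σ√T) = (ln(33.05/35.14) + (0.0312−0.055+0.1035²/2)·1.1362) / 0.110323 = (-0.061319 − 0.020956) / 0.110323 = -0.745757
d₂ = d₁ − σ√T = -0.745757 − 0.110323 = -0.856080
e^{−rT} = 0.965172
e^{−qT} = 0.939422
N(−d₁) = 0.772093,  N(−d₂) = 0.804023
Put price V = K·e^{−rT}·N(−d₂) − S·e^{−qT}·N(−d₁) = 27.269357 − 23.971847 = 3.297510
φ(d₁) = (1/√(2π))·e^{−d₁²/2} = 0.302095
ν = S·e^{−qT}·φ(d₁)·√T = 9.997750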